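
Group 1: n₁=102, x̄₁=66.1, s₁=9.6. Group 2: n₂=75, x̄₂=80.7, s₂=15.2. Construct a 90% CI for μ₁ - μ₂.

Difference = -14.6. SE = √(9.6²/102 + 15.2²/75) = 1.996. CI = (-17.88, -11.32)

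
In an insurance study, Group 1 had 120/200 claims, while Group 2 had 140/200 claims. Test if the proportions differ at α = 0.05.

p̂₁ = 0.6, p̂₂ = 0.7, pooled p̂ = 0.65. z = -2.097. Critical: ±1.96. Reject H₀.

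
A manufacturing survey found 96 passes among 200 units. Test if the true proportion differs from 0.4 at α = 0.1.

p̂ = 0.48, p₀ = 0.4. z = (p̂ - p₀)/√(p₀(1-p₀)/n) = 2.309. Critical: ±1.645. Reject H₀.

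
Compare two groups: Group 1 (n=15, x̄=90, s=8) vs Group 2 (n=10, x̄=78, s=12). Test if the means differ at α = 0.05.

Pooled sp = 9.76. t = 3.011, df = 23. Critical t = ±2.069. Reject H₀.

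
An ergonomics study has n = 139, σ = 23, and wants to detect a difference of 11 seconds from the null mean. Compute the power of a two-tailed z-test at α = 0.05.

SE = σ/√n = 23/√139 = 1.951. Non-centrality λ = d/SE = 11/1.951 = 5.639. Power ≈ Φ(λ - z_{α/2}) = Φ(5.639 - 1.96) = Φ(3.679) = 1.0.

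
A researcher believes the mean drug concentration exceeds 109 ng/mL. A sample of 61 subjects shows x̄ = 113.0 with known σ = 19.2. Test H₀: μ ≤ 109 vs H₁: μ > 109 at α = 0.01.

z = 1.627. Critical value: 2.33. Fail to reject H₀.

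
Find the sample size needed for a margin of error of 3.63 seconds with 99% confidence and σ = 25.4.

n = (z*σ/E)² = (2.576×25.4/3.63)² = 324.9 → n = 325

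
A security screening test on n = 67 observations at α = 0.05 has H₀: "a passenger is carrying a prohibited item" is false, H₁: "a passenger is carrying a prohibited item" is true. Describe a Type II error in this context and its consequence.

Type II error: failing to reject H₀ when it is false — concluding that a passenger is carrying a prohibited item is not supported when in fact it is. Consequence: letting a prohibited item through — security breach.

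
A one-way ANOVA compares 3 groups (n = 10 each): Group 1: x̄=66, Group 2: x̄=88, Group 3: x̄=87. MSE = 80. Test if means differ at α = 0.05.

Grand mean = 80.33. SS_between = 3086.67, MS_between = 1543.33. F = 19.292, F_crit ≈ 3.354. Reject H₀.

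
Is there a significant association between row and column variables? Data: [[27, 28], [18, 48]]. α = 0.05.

χ² = 6.114. df = 1, critical = 3.841. Reject H₀. Variables are dependent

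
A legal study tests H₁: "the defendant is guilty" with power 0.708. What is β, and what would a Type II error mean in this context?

β = 1 - power = 1 - 0.708 = 0.292. A Type II error is failing to reject H₀ when H₀ is false (false negative) — here, failing to conclude that the defendant is guilty when in fact it is true. Consequence: acquitting a guilty person.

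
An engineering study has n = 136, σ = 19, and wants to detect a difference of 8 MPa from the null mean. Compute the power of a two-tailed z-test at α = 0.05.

SE = σ/√n = 19/√136 = 1.629. Non-centrality λ = d/SE = 8/1.629 = 4.91. Power ≈ Φ(λ - z_{α/2}) = Φ(4.91 - 1.96) = Φ(2.95) = 0.998.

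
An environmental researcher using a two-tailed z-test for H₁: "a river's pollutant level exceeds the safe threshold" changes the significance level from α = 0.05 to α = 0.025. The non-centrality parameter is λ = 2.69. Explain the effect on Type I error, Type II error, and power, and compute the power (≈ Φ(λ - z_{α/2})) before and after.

Decreasing α from 0.05 to 0.025:
• Type I error rate decreases (α is the Type I rate by definition).
• Critical value moves from z_{α/2} = 1.96 to 2.241, so power = Φ(λ - z_{α/2}) goes from Φ(2.69 - 1.96) = 0.767 to Φ(2.69 - 2.241) = 0.673.
• Type II error rate β = 1 - power therefore increases (0.233 → 0.327).
Appropriate when false positives are costly — here, shutting down a compliant factory unnecessarily.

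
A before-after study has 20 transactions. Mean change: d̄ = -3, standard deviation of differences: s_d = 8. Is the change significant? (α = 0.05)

t = d̄/(s_d/√n) = -3/(8/√20) = -1.677. df = 19, critical t = ±2.093. Fail to reject H₀.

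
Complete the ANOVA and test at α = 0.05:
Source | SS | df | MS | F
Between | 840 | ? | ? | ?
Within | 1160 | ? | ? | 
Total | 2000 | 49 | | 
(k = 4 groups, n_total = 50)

df_between = 3, df_within = 46. MS_between = 280.0, MS_within = 25.22. F = 11.103, F_crit ≈ 2.807. Reject H₀.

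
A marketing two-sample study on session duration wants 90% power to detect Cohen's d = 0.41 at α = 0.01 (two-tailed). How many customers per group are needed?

z_{α/2} = 2.576, z_β = Φ⁻¹(0.9) = 1.282. For small effect (d = 0.41): n per group = 2(z_{α/2} + z_β)²/d² = 2(2.576 + 1.282)²/0.41² = 177.1 → 178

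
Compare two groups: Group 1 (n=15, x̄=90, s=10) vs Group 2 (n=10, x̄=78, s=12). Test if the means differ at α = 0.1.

Pooled sp = 10.83. t = 2.715, df = 23. Critical t = ±1.714. Reject H₀.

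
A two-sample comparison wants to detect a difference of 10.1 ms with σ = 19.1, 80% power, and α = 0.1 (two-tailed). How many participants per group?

n per group = 2(z_α/2 + z_β)²σ²/d² = 2×(1.645 + 0.84)²×19.1²/10.1² = 44.2 → n = 45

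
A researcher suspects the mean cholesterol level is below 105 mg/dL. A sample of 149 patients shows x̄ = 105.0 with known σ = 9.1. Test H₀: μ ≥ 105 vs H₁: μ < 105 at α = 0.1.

z = 0.0. Critical value: -1.28. Fail to reject H₀.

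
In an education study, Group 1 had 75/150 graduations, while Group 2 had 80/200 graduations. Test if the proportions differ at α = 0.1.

p̂₁ = 0.5, p̂₂ = 0.4, pooled p̂ = 0.443. z = 1.864. Critical: ±1.645. Reject H₀.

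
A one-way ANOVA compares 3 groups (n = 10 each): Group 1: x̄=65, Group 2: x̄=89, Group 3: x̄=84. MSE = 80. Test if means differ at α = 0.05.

Grand mean = 79.33. SS_between = 3206.67, MS_between = 1603.33. F = 20.042, F_crit ≈ 3.354. Reject H₀.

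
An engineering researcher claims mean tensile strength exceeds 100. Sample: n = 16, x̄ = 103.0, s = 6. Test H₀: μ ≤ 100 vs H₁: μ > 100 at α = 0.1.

t = (103.0 - 100)/(6/√16) = 2.0, df = 15. Critical t = 1.341. Reject H₀.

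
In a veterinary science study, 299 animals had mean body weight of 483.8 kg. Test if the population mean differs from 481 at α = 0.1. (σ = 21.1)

z = (x̄ - μ₀)/(σ/√n) = (483.8 - 481)/(21.1/√299) = 2.295. Critical value: ±1.645. Since |2.295| > 1.645, Reject H₀.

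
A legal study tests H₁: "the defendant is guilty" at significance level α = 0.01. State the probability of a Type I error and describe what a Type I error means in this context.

P(Type I error) = α = 0.01. A Type I error is rejecting H₀ when H₀ is actually true (false positive) — here, concluding that the defendant is guilty when in fact this is not the case. Consequence: convicting an innocent person.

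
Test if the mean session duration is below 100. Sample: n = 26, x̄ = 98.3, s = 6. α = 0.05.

t = (98.3 - 100)/(6/√26) = -1.445, df = 25. Critical t = -1.708. Fail to reject H₀.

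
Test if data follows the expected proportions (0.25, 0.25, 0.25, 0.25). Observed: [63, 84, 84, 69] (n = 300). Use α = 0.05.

Expected: [75.0, 75.0, 75.0, 75.0]. χ² = 4.56. df = 3, critical = 7.815. Fail to reject H₀.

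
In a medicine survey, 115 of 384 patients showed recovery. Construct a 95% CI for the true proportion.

p̂ = 0.299. CI = p̂ ± z*√(p̂(1-p̂)/n) = (0.254, 0.345)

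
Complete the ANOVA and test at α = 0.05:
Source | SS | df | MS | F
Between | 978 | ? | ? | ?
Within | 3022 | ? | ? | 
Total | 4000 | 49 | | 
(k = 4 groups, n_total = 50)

df_between = 3, df_within = 46. MS_between = 326.0, MS_within = 65.7. F = 4.962, F_crit ≈ 2.807. Reject H₀.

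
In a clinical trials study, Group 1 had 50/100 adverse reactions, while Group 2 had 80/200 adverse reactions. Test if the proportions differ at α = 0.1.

p̂₁ = 0.5, p̂₂ = 0.4, pooled p̂ = 0.433. z = 1.648. Critical: ±1.645. Reject H₀.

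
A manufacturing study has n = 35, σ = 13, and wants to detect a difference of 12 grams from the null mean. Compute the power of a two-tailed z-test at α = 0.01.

SE = σ/√n = 13/√35 = 2.197. Non-centrality λ = d/SE = 12/2.197 = 5.461. Power ≈ Φ(λ - z_{α/2}) = Φ(5.461 - 2.576) = Φ(2.885) = 0.998.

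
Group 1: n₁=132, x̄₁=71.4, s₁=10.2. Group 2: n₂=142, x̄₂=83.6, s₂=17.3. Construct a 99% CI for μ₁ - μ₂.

Difference = -12.2. SE = √(10.2²/132 + 17.3²/142) = 1.702. CI = (-16.58, -7.82)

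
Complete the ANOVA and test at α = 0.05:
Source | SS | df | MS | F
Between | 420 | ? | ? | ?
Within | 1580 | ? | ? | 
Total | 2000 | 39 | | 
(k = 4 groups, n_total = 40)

df_between = 3, df_within = 36. MS_between = 140.0, MS_within = 43.89. F = 3.19, F_crit ≈ 2.866. Reject H₀.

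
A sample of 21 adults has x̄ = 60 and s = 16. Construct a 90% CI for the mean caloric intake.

CI = x̄ ± t*(s/√n) = 60 ± 1.725(16/√21) = (53.98, 66.02)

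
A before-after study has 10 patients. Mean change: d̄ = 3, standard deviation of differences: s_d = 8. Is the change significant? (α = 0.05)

t = d̄/(s_d/√n) = 3/(8/√10) = 1.186. df = 9, critical t = ±2.262. Fail to reject H₀.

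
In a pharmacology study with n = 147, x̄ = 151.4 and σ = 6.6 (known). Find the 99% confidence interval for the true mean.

CI = x̄ ± z*(σ/√n) = 151.4 ± 2.576(6.6/√147) = 151.4 ± 1.4 = (150.0, 152.8)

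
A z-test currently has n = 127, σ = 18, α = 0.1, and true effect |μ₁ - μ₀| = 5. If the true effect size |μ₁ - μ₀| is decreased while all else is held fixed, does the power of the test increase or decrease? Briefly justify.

Power decreases: a smaller true effect decreases the non-centrality λ = |μ₁ - μ₀|/(σ/√n).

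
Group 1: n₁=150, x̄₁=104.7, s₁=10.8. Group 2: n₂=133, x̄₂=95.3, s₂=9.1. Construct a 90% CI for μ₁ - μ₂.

Difference = 9.4. SE = √(10.8²/150 + 9.1²/133) = 1.183. CI = (7.45, 11.35)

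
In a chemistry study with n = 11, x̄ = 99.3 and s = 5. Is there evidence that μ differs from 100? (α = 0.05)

t = (x̄ - μ₀)/(s/√n) = (99.3 - 100)/(5/√11) = -0.464. df = 10, critical t = ±2.228. Fail to reject H₀.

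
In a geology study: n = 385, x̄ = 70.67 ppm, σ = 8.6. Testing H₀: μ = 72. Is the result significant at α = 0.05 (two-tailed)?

z = (70.67 - 72)/(8.6/√385) = -3.034. Since |z| > 1.96, significant at α = 0.05.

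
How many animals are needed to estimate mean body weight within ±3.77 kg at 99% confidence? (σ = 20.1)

n = (z*σ/E)² = (2.576×20.1/3.77)² = 188.6 → n = 189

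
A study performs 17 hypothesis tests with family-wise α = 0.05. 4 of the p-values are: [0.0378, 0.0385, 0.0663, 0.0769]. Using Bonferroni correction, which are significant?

Bonferroni α = 0.05/17 = 0.00294. None of the given p-values are significant.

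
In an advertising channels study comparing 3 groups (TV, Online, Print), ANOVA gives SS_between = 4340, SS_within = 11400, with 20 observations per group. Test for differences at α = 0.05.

df_between = 2, df_within = 57. F = MS_between/MS_within = 2170.0/200.0 = 10.85. F_crit ≈ 3.159. Reject H₀. At least one mean differs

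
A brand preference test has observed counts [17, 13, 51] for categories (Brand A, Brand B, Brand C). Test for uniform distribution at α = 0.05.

Expected = 27 each. χ² = Σ(O-E)²/E = 32.296. df = 2, critical value = 5.991. Reject H₀.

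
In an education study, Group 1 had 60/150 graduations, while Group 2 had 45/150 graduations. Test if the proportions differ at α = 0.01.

p̂₁ = 0.4, p̂₂ = 0.3, pooled p̂ = 0.35. z = 1.816. Critical: ±2.576. Fail to reject H₀.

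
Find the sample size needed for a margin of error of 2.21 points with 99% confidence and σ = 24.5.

n = (z*σ/E)² = (2.576×24.5/2.21)² = 815.5 → n = 816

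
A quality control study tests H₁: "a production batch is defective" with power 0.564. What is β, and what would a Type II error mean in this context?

β = 1 - power = 1 - 0.564 = 0.436. A Type II error is failing to reject H₀ when H₀ is false (false negative) — here, failing to conclude that a production batch is defective when in fact it is true. Consequence: shipping a defective batch — faulty products reach customers.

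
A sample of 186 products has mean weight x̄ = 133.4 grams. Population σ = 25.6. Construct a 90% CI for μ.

CI = x̄ ± z*(σ/√n) = 133.4 ± 1.645(25.6/√186) = 133.4 ± 3.09 = (130.31, 136.49)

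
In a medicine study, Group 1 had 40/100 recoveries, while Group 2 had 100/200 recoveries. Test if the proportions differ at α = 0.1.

p̂₁ = 0.4, p̂₂ = 0.5, pooled p̂ = 0.467. z = -1.637. Critical: ±1.645. Fail to reject H₀.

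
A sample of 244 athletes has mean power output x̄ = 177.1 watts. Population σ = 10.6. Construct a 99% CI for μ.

CI = x̄ ± z*(σ/√n) = 177.1 ± 2.576(10.6/√244) = 177.1 ± 1.75 = (175.35, 178.85)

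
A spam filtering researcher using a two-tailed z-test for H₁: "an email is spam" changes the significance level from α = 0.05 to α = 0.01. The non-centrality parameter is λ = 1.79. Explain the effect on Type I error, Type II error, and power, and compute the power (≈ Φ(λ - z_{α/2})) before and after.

Decreasing α from 0.05 to 0.01:
• Type I error rate decreases (α is the Type I rate by definition).
• Critical value moves from z_{α/2} = 1.96 to 2.576, so power = Φ(λ - z_{α/2}) goes from Φ(1.79 - 1.96) = 0.433 to Φ(1.79 - 2.576) = 0.216.
• Type II error rate β = 1 - power therefore increases (0.567 → 0.784).
Appropriate when false positives are costly — here, a legitimate email is sent to the spam folder and the user misses it.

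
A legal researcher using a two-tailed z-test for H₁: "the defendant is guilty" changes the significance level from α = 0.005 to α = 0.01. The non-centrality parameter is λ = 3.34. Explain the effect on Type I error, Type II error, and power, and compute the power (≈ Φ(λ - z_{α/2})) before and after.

Increasing α from 0.005 to 0.01:
• Type I error rate increases (α is the Type I rate by definition).
• Critical value moves from z_{α/2} = 2.807 to 2.576, so power = Φ(λ - z_{α/2}) goes from Φ(3.34 - 2.807) = 0.703 to Φ(3.34 - 2.576) = 0.778.
• Type II error rate β = 1 - power therefore decreases (0.297 → 0.222).
Appropriate when false negatives are costly — here, acquitting a guilty person.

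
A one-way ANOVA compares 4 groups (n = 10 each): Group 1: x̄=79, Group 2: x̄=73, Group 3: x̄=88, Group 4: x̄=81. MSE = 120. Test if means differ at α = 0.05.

Grand mean = 80.25. SS_between = 1147.5, MS_between = 382.5. F = 3.188, F_crit ≈ 2.866. Reject H₀.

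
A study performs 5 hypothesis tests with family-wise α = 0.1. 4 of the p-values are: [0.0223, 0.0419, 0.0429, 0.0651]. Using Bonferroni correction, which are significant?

Bonferroni α = 0.1/5 = 0.02. None of the given p-values are significant.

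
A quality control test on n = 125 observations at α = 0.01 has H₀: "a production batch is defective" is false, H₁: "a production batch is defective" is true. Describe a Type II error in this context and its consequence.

Type II error: failing to reject H₀ when it is false — concluding that a production batch is defective is not supported when in fact it is. Consequence: shipping a defective batch — faulty products reach customers.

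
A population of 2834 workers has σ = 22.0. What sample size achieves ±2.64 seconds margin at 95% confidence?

Without FPC: n₀ = (1.96×22.0/2.64)² = 266.778. With FPC: n = n₀N/(n₀+N-1) = 243.9 → n = 244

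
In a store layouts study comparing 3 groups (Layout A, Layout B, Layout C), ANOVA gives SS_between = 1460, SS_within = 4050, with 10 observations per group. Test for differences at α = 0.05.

df_between = 2, df_within = 27. F = MS_between/MS_within = 730.0/150.0 = 4.867. F_crit ≈ 3.354. Reject H₀. At least one mean differs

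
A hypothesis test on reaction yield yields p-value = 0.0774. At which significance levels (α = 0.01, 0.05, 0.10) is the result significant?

p = 0.0774. Significant at: α = 0.1.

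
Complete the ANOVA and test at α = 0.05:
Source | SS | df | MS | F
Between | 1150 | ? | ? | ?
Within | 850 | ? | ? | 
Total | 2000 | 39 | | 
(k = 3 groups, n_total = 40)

df_between = 2, df_within = 37. MS_between = 575.0, MS_within = 22.97. F = 25.029, F_crit ≈ 3.252. Reject H₀.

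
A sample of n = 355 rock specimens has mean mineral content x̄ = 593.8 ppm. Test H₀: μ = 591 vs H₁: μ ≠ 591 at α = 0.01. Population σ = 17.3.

z = (x̄ - μ₀)/(σ/√n) = (593.8 - 591)/(17.3/√355) = 3.049. Critical value: ±2.576. Since |3.049| > 2.576, Reject H₀.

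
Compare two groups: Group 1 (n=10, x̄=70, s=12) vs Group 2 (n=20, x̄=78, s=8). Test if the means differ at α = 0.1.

Pooled sp = 9.47. t = -2.181, df = 28. Critical t = ±1.701. Reject H₀.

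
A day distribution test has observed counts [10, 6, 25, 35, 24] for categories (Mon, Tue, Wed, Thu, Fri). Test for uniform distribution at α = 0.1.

Expected = 20 each. χ² = Σ(O-E)²/E = 28.1. df = 4, critical value = 7.779. Reject H₀.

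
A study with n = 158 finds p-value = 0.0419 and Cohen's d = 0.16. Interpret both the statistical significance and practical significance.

Statistically significant (p = 0.0419 < 0.05). Cohen's d = 0.16 indicates a very small effect size. Both statistical and practical significance should be considered.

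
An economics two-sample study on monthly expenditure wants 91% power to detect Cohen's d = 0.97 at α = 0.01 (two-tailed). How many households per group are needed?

z_{α/2} = 2.576, z_β = Φ⁻¹(0.91) = 1.341. For large effect (d = 0.97): n per group = 2(z_{α/2} + z_β)²/d² = 2(2.576 + 1.341)²/0.97² = 32.6 → 33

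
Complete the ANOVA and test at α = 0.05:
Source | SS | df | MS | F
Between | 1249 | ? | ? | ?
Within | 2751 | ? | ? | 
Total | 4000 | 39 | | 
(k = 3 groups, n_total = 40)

df_between = 2, df_within = 37. MS_between = 624.5, MS_within = 74.35. F = 8.399, F_crit ≈ 3.252. Reject H₀.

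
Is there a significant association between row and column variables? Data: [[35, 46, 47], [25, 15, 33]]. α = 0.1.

χ² = 5.211. df = 2, critical = 4.605. Reject H₀. Variables are dependent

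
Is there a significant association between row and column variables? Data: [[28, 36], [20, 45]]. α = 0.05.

χ² = 2.326. df = 1, critical = 3.841. Fail to reject H₀. No evidence of dependence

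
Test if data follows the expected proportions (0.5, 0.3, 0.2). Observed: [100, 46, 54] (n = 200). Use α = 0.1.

Expected: [100.0, 60.0, 40.0]. χ² = 8.167. df = 2, critical = 4.605. Reject H₀.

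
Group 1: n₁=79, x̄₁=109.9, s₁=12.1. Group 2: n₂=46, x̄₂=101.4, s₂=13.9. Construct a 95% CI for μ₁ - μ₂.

Difference = 8.5. SE = √(12.1²/79 + 13.9²/46) = 2.46. CI = (3.68, 13.32)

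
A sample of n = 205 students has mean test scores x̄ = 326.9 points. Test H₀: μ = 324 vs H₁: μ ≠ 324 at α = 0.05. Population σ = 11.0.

z = (x̄ - μ₀)/(σ/√n) = (326.9 - 324)/(11.0/√205) = 3.775. Critical value: ±1.96. Since |3.775| > 1.96, Reject H₀.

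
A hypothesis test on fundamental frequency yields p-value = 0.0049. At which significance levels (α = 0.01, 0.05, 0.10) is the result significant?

p = 0.0049. Significant at: α = 0.01, 0.05, 0.1.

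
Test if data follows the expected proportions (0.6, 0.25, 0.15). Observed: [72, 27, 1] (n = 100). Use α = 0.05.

Expected: [60.0, 25.0, 15.0]. χ² = 15.627. df = 2, critical = 5.991. Reject H₀.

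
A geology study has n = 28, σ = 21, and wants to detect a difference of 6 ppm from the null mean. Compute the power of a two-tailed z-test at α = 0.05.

SE = σ/√n = 21/√28 = 3.969. Non-centrality λ = d/SE = 6/3.969 = 1.512. Power ≈ Φ(λ - z_{α/2}) = Φ(1.512 - 1.96) = Φ(-0.448) = 0.327.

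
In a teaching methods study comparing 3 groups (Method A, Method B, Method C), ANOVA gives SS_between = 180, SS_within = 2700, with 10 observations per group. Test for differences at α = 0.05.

df_between = 2, df_within = 27. F = MS_between/MS_within = 90.0/100.0 = 0.9. F_crit ≈ 3.354. Fail to reject H₀.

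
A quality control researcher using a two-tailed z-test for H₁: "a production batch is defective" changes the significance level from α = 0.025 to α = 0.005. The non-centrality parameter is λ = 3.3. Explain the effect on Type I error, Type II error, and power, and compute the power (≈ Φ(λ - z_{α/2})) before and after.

Decreasing α from 0.025 to 0.005:
• Type I error rate decreases (α is the Type I rate by definition).
• Critical value moves from z_{α/2} = 2.241 to 2.807, so power = Φ(λ - z_{α/2}) goes from Φ(3.3 - 2.241) = 0.855 to Φ(3.3 - 2.807) = 0.689.
• Type II error rate β = 1 - power therefore increases (0.145 → 0.311).
Appropriate when false positives are costly — here, scrapping a good batch — wasted material and cost for no reason.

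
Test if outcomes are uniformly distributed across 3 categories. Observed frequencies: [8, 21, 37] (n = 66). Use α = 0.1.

Expected = 22 each. χ² = Σ(O-E)²/E = 19.182. df = 2, critical value = 4.605. Reject H₀.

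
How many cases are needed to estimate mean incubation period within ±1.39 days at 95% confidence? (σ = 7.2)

n = (z*σ/E)² = (1.96×7.2/1.39)² = 103.1 → n = 104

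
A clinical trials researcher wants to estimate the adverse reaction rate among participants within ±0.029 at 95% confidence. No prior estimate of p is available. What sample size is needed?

Conservative approach: use p = 0.5 (maximizes p(1-p) = 0.25). n = z²(0.25)/E² = 1.96²×0.25/0.029² = 1142.0 → n = 1142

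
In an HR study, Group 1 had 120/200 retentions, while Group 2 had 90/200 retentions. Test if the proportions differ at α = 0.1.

p̂₁ = 0.6, p̂₂ = 0.45, pooled p̂ = 0.525. z = 3.004. Critical: ±1.645. Reject H₀.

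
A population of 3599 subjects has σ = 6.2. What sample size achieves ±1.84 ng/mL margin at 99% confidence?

Without FPC: n₀ = (2.576×6.2/1.84)² = 75.342. With FPC: n = n₀N/(n₀+N-1) = 73.8 → n = 74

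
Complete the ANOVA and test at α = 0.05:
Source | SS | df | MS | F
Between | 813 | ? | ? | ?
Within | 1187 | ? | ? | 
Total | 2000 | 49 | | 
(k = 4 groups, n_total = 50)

df_between = 3, df_within = 46. MS_between = 271.0, MS_within = 25.8. F = 10.502, F_crit ≈ 2.807. Reject H₀.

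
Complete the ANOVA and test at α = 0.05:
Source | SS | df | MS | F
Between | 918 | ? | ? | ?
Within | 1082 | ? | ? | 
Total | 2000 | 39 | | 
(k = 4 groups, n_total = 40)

df_between = 3, df_within = 36. MS_between = 306.0, MS_within = 30.06. F = 10.181, F_crit ≈ 2.866. Reject H₀.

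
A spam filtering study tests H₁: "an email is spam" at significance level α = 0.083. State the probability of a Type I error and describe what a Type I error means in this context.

P(Type I error) = α = 0.083. A Type I error is rejecting H₀ when H₀ is actually true (false positive) — here, concluding that an email is spam when in fact this is not the case. Consequence: a legitimate email is sent to the spam folder and the user misses it.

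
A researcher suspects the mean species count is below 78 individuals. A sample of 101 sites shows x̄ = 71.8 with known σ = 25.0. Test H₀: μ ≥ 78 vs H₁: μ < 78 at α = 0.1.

z = -2.492. Critical value: -1.28. Reject H₀.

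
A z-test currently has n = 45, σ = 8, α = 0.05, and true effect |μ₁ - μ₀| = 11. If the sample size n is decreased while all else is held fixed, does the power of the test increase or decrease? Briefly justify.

Power decreases: a smaller n inflates the standard error σ/√n, pulling the sampling distribution under H₁ back toward the critical value.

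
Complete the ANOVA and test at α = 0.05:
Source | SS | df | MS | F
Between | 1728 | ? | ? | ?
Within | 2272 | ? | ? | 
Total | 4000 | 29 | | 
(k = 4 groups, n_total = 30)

df_between = 3, df_within = 26. MS_between = 576.0, MS_within = 87.38. F = 6.592, F_crit ≈ 2.975. Reject H₀.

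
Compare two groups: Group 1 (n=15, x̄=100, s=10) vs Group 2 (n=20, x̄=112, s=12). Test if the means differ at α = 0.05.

Pooled sp = 11.2. t = -3.138, df = 33. Critical t = ±2.035. Reject H₀.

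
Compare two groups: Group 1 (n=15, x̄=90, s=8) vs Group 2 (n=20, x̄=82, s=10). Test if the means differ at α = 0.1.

Pooled sp = 9.2. t = 2.545, df = 33. Critical t = ±1.692. Reject H₀.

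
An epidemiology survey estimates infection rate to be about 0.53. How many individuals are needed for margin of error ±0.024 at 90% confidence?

n = z²p(1-p)/E² = 1.645²×0.53×0.47/0.024² = 1170.3 → n = 1171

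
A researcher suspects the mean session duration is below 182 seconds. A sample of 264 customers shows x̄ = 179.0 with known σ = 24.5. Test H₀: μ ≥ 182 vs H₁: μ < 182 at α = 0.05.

z = -1.99. Critical value: -1.645. Reject H₀.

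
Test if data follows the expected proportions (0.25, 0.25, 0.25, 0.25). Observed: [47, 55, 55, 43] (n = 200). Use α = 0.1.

Expected: [50.0, 50.0, 50.0, 50.0]. χ² = 2.16. df = 3, critical = 6.251. Fail to reject H₀.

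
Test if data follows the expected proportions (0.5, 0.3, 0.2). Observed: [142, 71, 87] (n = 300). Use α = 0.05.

Expected: [150.0, 90.0, 60.0]. χ² = 16.588. df = 2, critical = 5.991. Reject H₀.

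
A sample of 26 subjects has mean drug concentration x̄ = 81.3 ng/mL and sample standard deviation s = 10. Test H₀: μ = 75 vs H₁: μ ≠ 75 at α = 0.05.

t = (x̄ - μ₀)/(s/√n) = (81.3 - 75)/(10/√26) = 3.212. df = 25, critical t = ±2.06. Reject H₀.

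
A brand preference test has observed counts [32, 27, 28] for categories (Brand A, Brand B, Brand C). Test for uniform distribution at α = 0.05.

Expected = 29 each. χ² = Σ(O-E)²/E = 0.483. df = 2, critical value = 5.991. Fail to reject H₀.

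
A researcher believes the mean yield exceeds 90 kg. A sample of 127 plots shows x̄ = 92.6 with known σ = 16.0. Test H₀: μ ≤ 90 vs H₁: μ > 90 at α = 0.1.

z = 1.831. Critical value: 1.28. Reject H₀.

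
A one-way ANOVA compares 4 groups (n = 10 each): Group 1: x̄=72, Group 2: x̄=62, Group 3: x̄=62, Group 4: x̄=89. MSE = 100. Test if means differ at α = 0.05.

Grand mean = 71.25. SS_between = 4867.5, MS_between = 1622.5. F = 16.225, F_crit ≈ 2.866. Reject H₀.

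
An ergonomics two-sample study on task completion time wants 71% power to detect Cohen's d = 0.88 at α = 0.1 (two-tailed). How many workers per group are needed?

z_{α/2} = 1.645, z_β = Φ⁻¹(0.71) = 0.553. For large effect (d = 0.88): n per group = 2(z_{α/2} + z_β)²/d² = 2(1.645 + 0.553)²/0.88² = 12.5 → 13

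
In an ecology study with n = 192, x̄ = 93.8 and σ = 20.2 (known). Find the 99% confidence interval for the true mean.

CI = x̄ ± z*(σ/√n) = 93.8 ± 2.576(20.2/√192) = 93.8 ± 3.76 = (90.04, 97.56)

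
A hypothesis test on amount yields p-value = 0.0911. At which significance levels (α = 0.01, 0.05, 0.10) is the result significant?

p = 0.0911. Significant at: α = 0.1.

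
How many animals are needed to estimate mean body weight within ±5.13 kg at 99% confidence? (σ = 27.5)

n = (z*σ/E)² = (2.576×27.5/5.13)² = 190.7 → n = 191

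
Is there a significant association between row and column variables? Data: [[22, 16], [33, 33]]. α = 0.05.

χ² = 0.603. df = 1, critical = 3.841. Fail to reject H₀. No evidence of dependence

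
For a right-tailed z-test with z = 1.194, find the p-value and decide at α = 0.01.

p = P(Z > 1.194) = 1 - Φ(1.194) ≈ 0.1162. Since p ≥ 0.01, fail to reject H₀ (not significant) at α = 0.01.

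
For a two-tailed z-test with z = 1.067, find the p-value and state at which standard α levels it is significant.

p = 2·P(Z > |1.067|) = 2·(1 - Φ(1.067)) ≈ 0.286. Not significant at any standard level.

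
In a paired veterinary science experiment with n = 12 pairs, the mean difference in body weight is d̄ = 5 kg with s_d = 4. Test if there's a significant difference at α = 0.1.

t = d̄/(s_d/√n) = 5/(4/√12) = 4.33. df = 11, critical t = ±1.796. Reject H₀.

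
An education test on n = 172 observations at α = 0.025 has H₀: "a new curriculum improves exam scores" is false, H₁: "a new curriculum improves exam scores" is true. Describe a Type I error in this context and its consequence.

Type I error: rejecting H₀ when it is true — concluding that a new curriculum improves exam scores when in fact it is not. Consequence: adopting a curriculum that gives no real benefit — disruption for nothing.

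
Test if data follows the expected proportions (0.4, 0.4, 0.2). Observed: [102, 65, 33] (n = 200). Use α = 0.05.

Expected: [80.0, 80.0, 40.0]. χ² = 10.088. df = 2, critical = 5.991. Reject H₀.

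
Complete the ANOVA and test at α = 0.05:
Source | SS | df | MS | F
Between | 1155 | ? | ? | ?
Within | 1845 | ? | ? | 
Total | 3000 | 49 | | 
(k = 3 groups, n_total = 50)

df_between = 2, df_within = 47. MS_between = 577.5, MS_within = 39.26. F = 14.711, F_crit ≈ 3.195. Reject H₀.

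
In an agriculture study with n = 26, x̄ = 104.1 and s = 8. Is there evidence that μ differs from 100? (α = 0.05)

t = (x̄ - μ₀)/(s/√n) = (104.1 - 100)/(8/√26) = 2.613. df = 25, critical t = ±2.06. Reject H₀.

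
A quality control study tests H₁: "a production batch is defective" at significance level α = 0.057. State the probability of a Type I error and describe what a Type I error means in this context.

P(Type I error) = α = 0.057. A Type I error is rejecting H₀ when H₀ is actually true (false positive) — here, concluding that a production batch is defective when in fact this is not the case. Consequence: scrapping a good batch — wasted material and cost for no reason.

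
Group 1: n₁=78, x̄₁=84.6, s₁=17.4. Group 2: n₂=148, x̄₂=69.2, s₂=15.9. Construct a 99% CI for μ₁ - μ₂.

Difference = 15.4. SE = √(17.4²/78 + 15.9²/148) = 2.364. CI = (9.31, 21.49)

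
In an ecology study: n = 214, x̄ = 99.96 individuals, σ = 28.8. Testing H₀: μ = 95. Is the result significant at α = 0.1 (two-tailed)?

z = (99.96 - 95)/(28.8/√214) = 2.519. Since |z| > 1.645, significant at α = 0.1.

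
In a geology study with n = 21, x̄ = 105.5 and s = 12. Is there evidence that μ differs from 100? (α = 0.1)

t = (x̄ - μ₀)/(s/√n) = (105.5 - 100)/(12/√21) = 2.1. df = 20, critical t = ±1.725. Reject H₀.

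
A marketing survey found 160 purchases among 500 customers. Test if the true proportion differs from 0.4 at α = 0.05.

p̂ = 0.32, p₀ = 0.4. z = (p̂ - p₀)/√(p₀(1-p₀)/n) = -3.651. Critical: ±1.96. Reject H₀.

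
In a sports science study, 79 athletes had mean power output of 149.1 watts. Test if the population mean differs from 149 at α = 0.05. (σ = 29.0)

z = (x̄ - μ₀)/(σ/√n) = (149.1 - 149)/(29.0/√79) = 0.031. Critical value: ±1.96. Since |0.031| ≤ 1.96, Fail to reject H₀.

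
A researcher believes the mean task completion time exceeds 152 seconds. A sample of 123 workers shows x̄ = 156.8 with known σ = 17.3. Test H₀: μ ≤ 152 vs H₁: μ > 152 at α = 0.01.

z = 3.077. Critical value: 2.33. Reject H₀.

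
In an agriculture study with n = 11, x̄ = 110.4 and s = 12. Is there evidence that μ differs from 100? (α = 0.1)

t = (x̄ - μ₀)/(s/√n) = (110.4 - 100)/(12/√11) = 2.874. df = 10, critical t = ±1.812. Reject H₀.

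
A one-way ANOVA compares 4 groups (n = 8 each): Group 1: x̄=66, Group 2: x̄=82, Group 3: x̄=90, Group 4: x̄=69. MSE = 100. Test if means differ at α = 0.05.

Grand mean = 76.75. SS_between = 3030.0, MS_between = 1010.0. F = 10.1, F_crit ≈ 2.947. Reject H₀.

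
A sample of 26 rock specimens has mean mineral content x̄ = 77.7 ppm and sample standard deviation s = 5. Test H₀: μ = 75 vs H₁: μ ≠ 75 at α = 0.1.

t = (x̄ - μ₀)/(s/√n) = (77.7 - 75)/(5/√26) = 2.753. df = 25, critical t = ±1.708. Reject H₀.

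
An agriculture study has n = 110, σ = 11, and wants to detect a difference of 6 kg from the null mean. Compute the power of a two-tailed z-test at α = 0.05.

SE = σ/√n = 11/√110 = 1.049. Non-centrality λ = d/SE = 6/1.049 = 5.721. Power ≈ Φ(λ - z_{α/2}) = Φ(5.721 - 1.96) = Φ(3.761) = 1.0.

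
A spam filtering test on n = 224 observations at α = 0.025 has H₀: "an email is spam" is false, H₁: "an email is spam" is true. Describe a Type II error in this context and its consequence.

Type II error: failing to reject H₀ when it is false — concluding that an email is spam is not supported when in fact it is. Consequence: a spam email lands in the inbox.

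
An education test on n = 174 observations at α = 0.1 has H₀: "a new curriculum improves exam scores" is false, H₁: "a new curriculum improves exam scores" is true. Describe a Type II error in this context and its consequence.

Type II error: failing to reject H₀ when it is false — concluding that a new curriculum improves exam scores is not supported when in fact it is. Consequence: keeping the old curriculum when the new one would have helped students.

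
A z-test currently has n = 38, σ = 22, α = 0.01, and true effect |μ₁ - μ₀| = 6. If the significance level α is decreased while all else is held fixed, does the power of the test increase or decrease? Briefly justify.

Power decreases: a smaller α raises the critical value, so less of the H₁ sampling distribution falls in the rejection region.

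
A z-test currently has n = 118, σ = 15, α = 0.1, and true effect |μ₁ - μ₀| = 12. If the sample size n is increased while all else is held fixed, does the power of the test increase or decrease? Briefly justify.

Power increases: a larger n shrinks the standard error σ/√n, moving the sampling distribution under H₁ further from the critical value.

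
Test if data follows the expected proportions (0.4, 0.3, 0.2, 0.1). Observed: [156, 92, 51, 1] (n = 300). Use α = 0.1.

Expected: [120.0, 90.0, 60.0, 30.0]. χ² = 40.228. df = 3, critical = 6.251. Reject H₀.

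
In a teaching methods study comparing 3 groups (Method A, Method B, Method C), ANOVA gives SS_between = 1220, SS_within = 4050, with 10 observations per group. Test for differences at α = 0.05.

df_between = 2, df_within = 27. F = MS_between/MS_within = 610.0/150.0 = 4.067. F_crit ≈ 3.354. Reject H₀. At least one mean differs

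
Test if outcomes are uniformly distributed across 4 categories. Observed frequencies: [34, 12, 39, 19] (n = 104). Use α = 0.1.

Expected = 26 each. χ² = Σ(O-E)²/E = 18.385. df = 3, critical value = 6.251. Reject H₀.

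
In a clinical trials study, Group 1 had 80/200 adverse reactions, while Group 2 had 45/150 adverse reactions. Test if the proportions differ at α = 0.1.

p̂₁ = 0.4, p̂₂ = 0.3, pooled p̂ = 0.357. z = 1.932. Critical: ±1.645. Reject H₀.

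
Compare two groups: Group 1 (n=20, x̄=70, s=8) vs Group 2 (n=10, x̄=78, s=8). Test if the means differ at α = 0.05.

Pooled sp = 8.0. t = -2.582, df = 28. Critical t = ±2.048. Reject H₀.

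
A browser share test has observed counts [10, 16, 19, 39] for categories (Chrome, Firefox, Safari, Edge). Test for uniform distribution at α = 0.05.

Expected = 21 each. χ² = Σ(O-E)²/E = 22.571. df = 3, critical value = 7.815. Reject H₀.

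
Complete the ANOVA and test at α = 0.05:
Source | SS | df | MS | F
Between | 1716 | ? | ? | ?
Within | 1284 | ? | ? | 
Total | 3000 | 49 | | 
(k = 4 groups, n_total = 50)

df_between = 3, df_within = 46. MS_between = 572.0, MS_within = 27.91. F = 20.492, F_crit ≈ 2.807. Reject H₀.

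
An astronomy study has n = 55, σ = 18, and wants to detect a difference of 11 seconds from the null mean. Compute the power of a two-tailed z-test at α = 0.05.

SE = σ/√n = 18/√55 = 2.427. Non-centrality λ = d/SE = 11/2.427 = 4.532. Power ≈ Φ(λ - z_{α/2}) = Φ(4.532 - 1.96) = Φ(2.572) = 0.995.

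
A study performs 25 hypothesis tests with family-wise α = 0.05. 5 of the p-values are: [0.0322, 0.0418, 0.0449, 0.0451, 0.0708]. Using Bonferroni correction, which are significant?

Bonferroni α = 0.05/25 = 0.002. None of the given p-values are significant.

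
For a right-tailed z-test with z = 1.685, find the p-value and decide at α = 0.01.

p = P(Z > 1.685) = 1 - Φ(1.685) ≈ 0.046. Since p ≥ 0.01, fail to reject H₀ (not significant) at α = 0.01.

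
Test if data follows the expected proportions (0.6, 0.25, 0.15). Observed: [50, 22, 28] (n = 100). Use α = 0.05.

Expected: [60.0, 25.0, 15.0]. χ² = 13.293. df = 2, critical = 5.991. Reject H₀.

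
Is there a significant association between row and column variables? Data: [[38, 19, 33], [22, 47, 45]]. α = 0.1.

χ² = 15.381. df = 2, critical = 4.605. Reject H₀. Variables are dependent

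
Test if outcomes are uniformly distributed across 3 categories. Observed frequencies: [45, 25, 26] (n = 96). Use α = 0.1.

Expected = 32 each. χ² = Σ(O-E)²/E = 7.938. df = 2, critical value = 4.605. Reject H₀.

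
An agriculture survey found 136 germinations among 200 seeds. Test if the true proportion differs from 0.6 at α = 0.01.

p̂ = 0.68, p₀ = 0.6. z = (p̂ - p₀)/√(p₀(1-p₀)/n) = 2.309. Critical: ±2.576. Fail to reject H₀.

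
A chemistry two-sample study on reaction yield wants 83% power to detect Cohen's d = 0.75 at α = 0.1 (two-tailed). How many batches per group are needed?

z_{α/2} = 1.645, z_β = Φ⁻¹(0.83) = 0.954. For medium effect (d = 0.75): n per group = 2(z_{α/2} + z_β)²/d² = 2(1.645 + 0.954)²/0.75² = 24.02 → 25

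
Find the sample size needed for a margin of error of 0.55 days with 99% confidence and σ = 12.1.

n = (z*σ/E)² = (2.576×12.1/0.55)² = 3211.7 → n = 3212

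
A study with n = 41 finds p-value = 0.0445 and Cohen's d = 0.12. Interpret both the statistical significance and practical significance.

Statistically significant (p = 0.0445 < 0.05). Cohen's d = 0.12 indicates a very small effect size. Both statistical and practical significance should be considered.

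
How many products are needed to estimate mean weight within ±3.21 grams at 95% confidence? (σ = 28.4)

n = (z*σ/E)² = (1.96×28.4/3.21)² = 300.7 → n = 301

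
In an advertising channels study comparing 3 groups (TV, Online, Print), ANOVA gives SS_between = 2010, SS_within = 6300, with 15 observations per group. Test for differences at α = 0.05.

df_between = 2, df_within = 42. F = MS_between/MS_within = 1005.0/150.0 = 6.7. F_crit ≈ 3.22. Reject H₀. At least one mean differs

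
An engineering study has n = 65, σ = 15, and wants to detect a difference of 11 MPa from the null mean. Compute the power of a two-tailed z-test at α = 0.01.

SE = σ/√n = 15/√65 = 1.861. Non-centrality λ = d/SE = 11/1.861 = 5.912. Power ≈ Φ(λ - z_{α/2}) = Φ(5.912 - 2.576) = Φ(3.336) = 1.0.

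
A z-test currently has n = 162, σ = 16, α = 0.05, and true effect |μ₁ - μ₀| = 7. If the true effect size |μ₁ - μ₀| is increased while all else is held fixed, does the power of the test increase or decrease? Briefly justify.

Power increases: a larger true effect increases the non-centrality λ = |μ₁ - μ₀|/(σ/√n).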